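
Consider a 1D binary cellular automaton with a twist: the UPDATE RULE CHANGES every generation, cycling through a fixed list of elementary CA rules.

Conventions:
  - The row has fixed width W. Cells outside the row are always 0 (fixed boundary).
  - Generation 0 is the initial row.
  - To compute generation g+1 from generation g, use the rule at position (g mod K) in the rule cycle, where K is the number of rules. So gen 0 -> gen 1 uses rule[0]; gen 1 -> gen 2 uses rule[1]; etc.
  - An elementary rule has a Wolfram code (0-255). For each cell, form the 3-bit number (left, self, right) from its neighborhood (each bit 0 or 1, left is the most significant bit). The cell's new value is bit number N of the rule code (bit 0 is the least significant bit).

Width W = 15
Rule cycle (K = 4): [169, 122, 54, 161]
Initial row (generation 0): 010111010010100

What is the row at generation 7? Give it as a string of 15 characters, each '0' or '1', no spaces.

Gen 0: 010111010010100
Gen 1 (rule 169): 001110100001001
Gen 2 (rule 122): 011011010010110
Gen 3 (rule 54): 100100111111001
Gen 4 (rule 161): 000000011110000
Gen 5 (rule 169): 111111011100111
Gen 6 (rule 122): 100001110111101
Gen 7 (rule 54): 110010001000011

Answer: 110010001000011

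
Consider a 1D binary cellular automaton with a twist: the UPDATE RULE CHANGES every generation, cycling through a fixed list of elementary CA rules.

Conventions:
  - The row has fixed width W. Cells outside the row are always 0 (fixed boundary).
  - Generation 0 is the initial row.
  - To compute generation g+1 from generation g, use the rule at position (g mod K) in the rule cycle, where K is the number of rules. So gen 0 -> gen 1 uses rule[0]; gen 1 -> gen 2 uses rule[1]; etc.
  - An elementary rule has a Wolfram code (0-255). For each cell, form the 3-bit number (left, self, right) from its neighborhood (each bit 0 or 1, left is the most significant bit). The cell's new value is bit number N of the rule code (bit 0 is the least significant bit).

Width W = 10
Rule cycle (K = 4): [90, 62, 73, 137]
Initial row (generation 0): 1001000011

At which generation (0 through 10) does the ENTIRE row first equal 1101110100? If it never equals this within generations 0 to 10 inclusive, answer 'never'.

Gen 0: 1001000011
Gen 1 (rule 90): 0110100111
Gen 2 (rule 62): 1101111100
Gen 3 (rule 73): 1101000101
Gen 4 (rule 137): 1000010000
Gen 5 (rule 90): 0100101000
Gen 6 (rule 62): 1111111100
Gen 7 (rule 73): 1000000101
Gen 8 (rule 137): 0011110000
Gen 9 (rule 90): 0110011000
Gen 10 (rule 62): 1101110100

Answer: 10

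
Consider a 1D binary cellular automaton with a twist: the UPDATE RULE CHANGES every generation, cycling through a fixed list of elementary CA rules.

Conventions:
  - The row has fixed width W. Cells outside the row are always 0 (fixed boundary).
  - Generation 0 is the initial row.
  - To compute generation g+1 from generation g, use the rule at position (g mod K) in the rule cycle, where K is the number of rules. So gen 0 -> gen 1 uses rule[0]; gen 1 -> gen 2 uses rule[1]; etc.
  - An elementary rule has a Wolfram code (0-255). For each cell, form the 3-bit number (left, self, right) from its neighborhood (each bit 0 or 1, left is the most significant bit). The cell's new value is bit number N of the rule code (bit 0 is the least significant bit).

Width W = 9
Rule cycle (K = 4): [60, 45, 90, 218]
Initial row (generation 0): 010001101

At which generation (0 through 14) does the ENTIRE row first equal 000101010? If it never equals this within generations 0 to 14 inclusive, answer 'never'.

Gen 0: 010001101
Gen 1 (rule 60): 011001011
Gen 2 (rule 45): 010001110
Gen 3 (rule 90): 101011011
Gen 4 (rule 218): 000011011
Gen 5 (rule 60): 000010110
Gen 6 (rule 45): 111011100
Gen 7 (rule 90): 101010110
Gen 8 (rule 218): 000000111
Gen 9 (rule 60): 000000100
Gen 10 (rule 45): 111110101
Gen 11 (rule 90): 100010000
Gen 12 (rule 218): 010101000
Gen 13 (rule 60): 011111100
Gen 14 (rule 45): 010000001

Answer: never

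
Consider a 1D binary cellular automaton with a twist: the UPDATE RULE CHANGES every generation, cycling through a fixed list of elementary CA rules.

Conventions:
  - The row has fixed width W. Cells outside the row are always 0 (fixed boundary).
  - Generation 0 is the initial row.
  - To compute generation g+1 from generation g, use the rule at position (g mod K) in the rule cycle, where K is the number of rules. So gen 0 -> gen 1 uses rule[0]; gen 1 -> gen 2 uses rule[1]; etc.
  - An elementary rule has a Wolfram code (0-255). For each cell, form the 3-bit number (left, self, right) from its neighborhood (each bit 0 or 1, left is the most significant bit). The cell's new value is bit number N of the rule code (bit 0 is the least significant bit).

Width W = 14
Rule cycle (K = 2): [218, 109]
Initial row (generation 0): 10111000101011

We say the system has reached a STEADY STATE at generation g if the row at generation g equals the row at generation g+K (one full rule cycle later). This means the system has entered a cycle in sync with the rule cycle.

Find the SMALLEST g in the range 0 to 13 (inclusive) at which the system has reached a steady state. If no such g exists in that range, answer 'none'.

Gen 0: 10111000101011
Gen 1 (rule 218): 00111101000011
Gen 2 (rule 109): 10100111011011
Gen 3 (rule 218): 00011111011011
Gen 4 (rule 109): 11010001111111
Gen 5 (rule 218): 11001011111111
Gen 6 (rule 109): 11001110000001
Gen 7 (rule 218): 11111111000010
Gen 8 (rule 109): 10000001011010
Gen 9 (rule 218): 01000010011001
Gen 10 (rule 109): 01011010011001
Gen 11 (rule 218): 10011001111110
Gen 12 (rule 109): 10011001000010
Gen 13 (rule 218): 01111110100101
Gen 14 (rule 109): 01000011100111
Gen 15 (rule 218): 10100111111111

Answer: none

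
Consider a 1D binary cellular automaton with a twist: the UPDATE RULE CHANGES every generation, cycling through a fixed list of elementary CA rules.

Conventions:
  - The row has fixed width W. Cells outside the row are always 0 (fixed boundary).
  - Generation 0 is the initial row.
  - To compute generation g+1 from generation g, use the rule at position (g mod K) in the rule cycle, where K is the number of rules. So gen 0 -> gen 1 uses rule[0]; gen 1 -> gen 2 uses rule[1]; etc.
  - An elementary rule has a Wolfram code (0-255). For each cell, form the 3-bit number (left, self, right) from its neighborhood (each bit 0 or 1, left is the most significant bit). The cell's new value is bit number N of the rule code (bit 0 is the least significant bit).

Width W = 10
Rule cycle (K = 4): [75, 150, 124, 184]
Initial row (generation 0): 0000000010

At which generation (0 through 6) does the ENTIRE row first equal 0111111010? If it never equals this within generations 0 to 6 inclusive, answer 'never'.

Answer: 2

Derivation:
Gen 0: 0000000010
Gen 1 (rule 75): 1111111100
Gen 2 (rule 150): 0111111010
Gen 3 (rule 124): 0100001111
Gen 4 (rule 184): 0010001110
Gen 5 (rule 75): 1100111010
Gen 6 (rule 150): 0011010011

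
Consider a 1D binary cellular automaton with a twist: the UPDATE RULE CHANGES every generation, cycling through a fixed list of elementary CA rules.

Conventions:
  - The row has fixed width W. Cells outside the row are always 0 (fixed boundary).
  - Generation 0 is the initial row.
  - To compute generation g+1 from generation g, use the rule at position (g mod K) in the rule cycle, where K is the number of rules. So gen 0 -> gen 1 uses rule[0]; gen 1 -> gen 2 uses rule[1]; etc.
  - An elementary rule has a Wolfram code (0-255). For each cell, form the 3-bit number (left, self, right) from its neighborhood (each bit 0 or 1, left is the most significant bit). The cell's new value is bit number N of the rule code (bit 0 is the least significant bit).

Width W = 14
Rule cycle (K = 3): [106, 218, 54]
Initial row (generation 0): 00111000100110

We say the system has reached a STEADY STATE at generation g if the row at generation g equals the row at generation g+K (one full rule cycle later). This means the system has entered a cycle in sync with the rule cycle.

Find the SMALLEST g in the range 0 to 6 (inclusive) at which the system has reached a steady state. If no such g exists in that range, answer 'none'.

Gen 0: 00111000100110
Gen 1 (rule 106): 01101001001110
Gen 2 (rule 218): 11100110111111
Gen 3 (rule 54): 00011001000000
Gen 4 (rule 106): 00111010000000
Gen 5 (rule 218): 01111001000000
Gen 6 (rule 54): 10000111100000
Gen 7 (rule 106): 00001100100000
Gen 8 (rule 218): 00011111010000
Gen 9 (rule 54): 00100000111000

Answer: none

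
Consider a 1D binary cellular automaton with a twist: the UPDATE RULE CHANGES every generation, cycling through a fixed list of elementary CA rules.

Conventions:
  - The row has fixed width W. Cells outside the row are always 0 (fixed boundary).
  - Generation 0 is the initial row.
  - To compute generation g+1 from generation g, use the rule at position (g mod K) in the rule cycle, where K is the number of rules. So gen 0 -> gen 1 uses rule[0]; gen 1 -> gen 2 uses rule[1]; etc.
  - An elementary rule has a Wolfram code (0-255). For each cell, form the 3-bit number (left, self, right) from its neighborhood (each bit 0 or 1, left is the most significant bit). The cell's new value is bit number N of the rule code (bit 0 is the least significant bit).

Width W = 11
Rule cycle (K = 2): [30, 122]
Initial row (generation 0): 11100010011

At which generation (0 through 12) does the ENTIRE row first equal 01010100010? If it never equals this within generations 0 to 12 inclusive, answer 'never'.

Answer: never

Derivation:
Gen 0: 11100010011
Gen 1 (rule 30): 10010111110
Gen 2 (rule 122): 01101100011
Gen 3 (rule 30): 11001010110
Gen 4 (rule 122): 11110101111
Gen 5 (rule 30): 10000101000
Gen 6 (rule 122): 01001010100
Gen 7 (rule 30): 11111010110
Gen 8 (rule 122): 10001101111
Gen 9 (rule 30): 11011001000
Gen 10 (rule 122): 11111110100
Gen 11 (rule 30): 10000000110
Gen 12 (rule 122): 01000001111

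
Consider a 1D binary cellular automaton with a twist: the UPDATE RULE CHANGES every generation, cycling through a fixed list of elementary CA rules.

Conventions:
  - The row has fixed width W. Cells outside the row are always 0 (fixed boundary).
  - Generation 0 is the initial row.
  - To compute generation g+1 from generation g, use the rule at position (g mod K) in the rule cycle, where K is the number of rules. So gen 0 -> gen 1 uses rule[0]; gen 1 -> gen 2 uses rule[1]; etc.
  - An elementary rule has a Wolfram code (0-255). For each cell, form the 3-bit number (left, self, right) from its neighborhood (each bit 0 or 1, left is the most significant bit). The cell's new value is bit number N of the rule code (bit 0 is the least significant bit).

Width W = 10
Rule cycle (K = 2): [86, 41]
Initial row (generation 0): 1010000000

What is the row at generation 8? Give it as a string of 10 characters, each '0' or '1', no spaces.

Gen 0: 1010000000
Gen 1 (rule 86): 1011000000
Gen 2 (rule 41): 0110011111
Gen 3 (rule 86): 1011100001
Gen 4 (rule 41): 0110001100
Gen 5 (rule 86): 1011010110
Gen 6 (rule 41): 0110101100
Gen 7 (rule 86): 1010100110
Gen 8 (rule 41): 0101000100

Answer: 0101000100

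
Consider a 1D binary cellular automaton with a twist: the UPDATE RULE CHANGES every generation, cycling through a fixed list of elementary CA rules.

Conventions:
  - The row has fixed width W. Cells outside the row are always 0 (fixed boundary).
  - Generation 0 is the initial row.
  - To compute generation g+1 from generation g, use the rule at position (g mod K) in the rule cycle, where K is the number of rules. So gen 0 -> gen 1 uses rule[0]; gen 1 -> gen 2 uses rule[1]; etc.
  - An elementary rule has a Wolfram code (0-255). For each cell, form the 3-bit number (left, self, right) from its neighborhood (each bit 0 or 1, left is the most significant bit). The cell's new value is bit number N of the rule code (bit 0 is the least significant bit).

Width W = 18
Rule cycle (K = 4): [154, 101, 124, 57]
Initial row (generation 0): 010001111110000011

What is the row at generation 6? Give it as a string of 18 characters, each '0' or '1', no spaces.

Answer: 101100110011110111

Derivation:
Gen 0: 010001111110000011
Gen 1 (rule 154): 101011111101000110
Gen 2 (rule 101): 111100000111010010
Gen 3 (rule 124): 100110000101111011
Gen 4 (rule 57): 010101110011000110
Gen 5 (rule 154): 100001101110101101
Gen 6 (rule 101): 101100110011110111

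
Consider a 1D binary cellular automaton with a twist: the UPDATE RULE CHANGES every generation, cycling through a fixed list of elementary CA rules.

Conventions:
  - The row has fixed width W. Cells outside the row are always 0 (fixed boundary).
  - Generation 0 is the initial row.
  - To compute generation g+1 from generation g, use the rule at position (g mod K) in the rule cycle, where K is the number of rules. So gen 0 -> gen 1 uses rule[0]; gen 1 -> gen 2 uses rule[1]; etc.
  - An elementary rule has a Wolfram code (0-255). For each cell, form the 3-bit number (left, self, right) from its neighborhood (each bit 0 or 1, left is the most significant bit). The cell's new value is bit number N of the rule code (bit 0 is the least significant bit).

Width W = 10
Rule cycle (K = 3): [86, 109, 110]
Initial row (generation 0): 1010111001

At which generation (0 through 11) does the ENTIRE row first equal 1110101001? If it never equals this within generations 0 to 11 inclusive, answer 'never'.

Gen 0: 1010111001
Gen 1 (rule 86): 1010001111
Gen 2 (rule 109): 1110101001
Gen 3 (rule 110): 1011111011
Gen 4 (rule 86): 1000001001
Gen 5 (rule 109): 1011101001
Gen 6 (rule 110): 1110111011
Gen 7 (rule 86): 0010001001
Gen 8 (rule 109): 1010101001
Gen 9 (rule 110): 1111111011
Gen 10 (rule 86): 0000001001
Gen 11 (rule 109): 1111101001

Answer: 2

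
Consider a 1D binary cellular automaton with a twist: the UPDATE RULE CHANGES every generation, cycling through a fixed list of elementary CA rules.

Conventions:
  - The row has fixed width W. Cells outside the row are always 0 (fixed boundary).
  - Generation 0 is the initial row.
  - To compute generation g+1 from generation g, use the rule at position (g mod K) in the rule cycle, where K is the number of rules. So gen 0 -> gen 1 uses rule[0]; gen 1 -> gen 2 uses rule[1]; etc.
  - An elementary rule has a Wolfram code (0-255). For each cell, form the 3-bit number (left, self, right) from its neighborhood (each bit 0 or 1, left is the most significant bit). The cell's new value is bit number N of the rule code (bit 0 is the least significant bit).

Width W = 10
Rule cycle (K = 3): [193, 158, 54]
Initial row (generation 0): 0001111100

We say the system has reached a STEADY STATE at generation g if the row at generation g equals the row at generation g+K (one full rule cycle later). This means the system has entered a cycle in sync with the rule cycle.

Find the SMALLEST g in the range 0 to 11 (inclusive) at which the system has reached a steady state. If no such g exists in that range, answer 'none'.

Gen 0: 0001111100
Gen 1 (rule 193): 1100111101
Gen 2 (rule 158): 1011111001
Gen 3 (rule 54): 1100000111
Gen 4 (rule 193): 0101110011
Gen 5 (rule 158): 1101101110
Gen 6 (rule 54): 0010010001
Gen 7 (rule 193): 1000000100
Gen 8 (rule 158): 1100001110
Gen 9 (rule 54): 0010010001
Gen 10 (rule 193): 1000000100
Gen 11 (rule 158): 1100001110
Gen 12 (rule 54): 0010010001
Gen 13 (rule 193): 1000000100
Gen 14 (rule 158): 1100001110

Answer: 6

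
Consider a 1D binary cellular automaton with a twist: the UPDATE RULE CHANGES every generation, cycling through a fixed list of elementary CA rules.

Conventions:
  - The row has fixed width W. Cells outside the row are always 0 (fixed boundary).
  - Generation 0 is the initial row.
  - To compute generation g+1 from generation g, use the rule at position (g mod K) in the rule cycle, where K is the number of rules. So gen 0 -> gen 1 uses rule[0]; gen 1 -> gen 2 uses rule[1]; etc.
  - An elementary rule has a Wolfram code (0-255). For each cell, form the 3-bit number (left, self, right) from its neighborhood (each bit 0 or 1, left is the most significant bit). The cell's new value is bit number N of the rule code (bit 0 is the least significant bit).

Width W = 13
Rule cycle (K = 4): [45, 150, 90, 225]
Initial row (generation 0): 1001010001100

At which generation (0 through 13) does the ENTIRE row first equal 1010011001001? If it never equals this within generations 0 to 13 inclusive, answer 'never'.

Answer: 3

Derivation:
Gen 0: 1001010001100
Gen 1 (rule 45): 1001110101001
Gen 2 (rule 150): 1110100101111
Gen 3 (rule 90): 1010011001001
Gen 4 (rule 225): 0100001000000
Gen 5 (rule 45): 0101101011111
Gen 6 (rule 150): 1100001001110
Gen 7 (rule 90): 1110010111011
Gen 8 (rule 225): 0110001011101
Gen 9 (rule 45): 0100101110011
Gen 10 (rule 150): 1111100101100
Gen 11 (rule 90): 1000111001110
Gen 12 (rule 225): 0010011000110
Gen 13 (rule 45): 1010010010100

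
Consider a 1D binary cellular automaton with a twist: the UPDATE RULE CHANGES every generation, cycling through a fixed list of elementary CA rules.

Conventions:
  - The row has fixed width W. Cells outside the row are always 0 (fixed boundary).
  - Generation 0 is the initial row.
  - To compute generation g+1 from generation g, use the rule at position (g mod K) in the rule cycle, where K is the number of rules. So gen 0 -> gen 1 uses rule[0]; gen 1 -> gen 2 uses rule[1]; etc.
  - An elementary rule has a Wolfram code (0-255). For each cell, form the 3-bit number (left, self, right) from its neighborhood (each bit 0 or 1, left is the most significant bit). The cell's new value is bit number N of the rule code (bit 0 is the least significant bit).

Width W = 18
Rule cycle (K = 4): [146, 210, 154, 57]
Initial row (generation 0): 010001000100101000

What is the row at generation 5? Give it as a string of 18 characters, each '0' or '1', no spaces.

Gen 0: 010001000100101000
Gen 1 (rule 146): 101010101011000100
Gen 2 (rule 210): 000000000001101010
Gen 3 (rule 154): 000000000011000001
Gen 4 (rule 57): 111111111010111100
Gen 5 (rule 146): 011111110000011010

Answer: 011111110000011010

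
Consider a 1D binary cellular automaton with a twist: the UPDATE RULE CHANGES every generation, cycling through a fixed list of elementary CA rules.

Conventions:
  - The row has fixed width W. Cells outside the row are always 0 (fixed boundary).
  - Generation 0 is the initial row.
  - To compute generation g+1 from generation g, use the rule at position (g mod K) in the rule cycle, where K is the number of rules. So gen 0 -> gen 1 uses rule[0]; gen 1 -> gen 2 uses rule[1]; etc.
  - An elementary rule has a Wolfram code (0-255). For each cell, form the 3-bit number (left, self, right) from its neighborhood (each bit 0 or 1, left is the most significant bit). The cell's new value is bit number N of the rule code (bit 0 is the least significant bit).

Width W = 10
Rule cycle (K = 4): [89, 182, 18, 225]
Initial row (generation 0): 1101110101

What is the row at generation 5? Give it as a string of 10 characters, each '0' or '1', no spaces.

Gen 0: 1101110101
Gen 1 (rule 89): 1101010000
Gen 2 (rule 182): 0011111000
Gen 3 (rule 18): 0100000100
Gen 4 (rule 225): 0001110001
Gen 5 (rule 89): 1101011100

Answer: 1101011100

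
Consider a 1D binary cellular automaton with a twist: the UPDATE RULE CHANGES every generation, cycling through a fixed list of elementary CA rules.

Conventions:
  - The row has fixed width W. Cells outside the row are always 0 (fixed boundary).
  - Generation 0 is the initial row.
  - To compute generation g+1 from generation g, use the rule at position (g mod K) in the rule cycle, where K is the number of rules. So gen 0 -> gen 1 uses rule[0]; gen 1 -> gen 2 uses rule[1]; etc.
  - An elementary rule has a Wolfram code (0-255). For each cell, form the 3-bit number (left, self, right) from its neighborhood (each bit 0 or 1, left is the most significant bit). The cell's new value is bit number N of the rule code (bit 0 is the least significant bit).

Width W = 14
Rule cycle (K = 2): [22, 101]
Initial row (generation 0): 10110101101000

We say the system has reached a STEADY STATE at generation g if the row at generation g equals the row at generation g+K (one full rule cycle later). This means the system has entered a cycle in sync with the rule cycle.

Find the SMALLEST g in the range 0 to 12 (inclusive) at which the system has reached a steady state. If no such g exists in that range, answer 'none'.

Answer: 7

Derivation:
Gen 0: 10110101101000
Gen 1 (rule 22): 10000100001100
Gen 2 (rule 101): 10110101100101
Gen 3 (rule 22): 10000100011101
Gen 4 (rule 101): 10110101000111
Gen 5 (rule 22): 10000101101000
Gen 6 (rule 101): 10110110111011
Gen 7 (rule 22): 10000000000000
Gen 8 (rule 101): 10111111111111
Gen 9 (rule 22): 10000000000000
Gen 10 (rule 101): 10111111111111
Gen 11 (rule 22): 10000000000000
Gen 12 (rule 101): 10111111111111
Gen 13 (rule 22): 10000000000000
Gen 14 (rule 101): 10111111111111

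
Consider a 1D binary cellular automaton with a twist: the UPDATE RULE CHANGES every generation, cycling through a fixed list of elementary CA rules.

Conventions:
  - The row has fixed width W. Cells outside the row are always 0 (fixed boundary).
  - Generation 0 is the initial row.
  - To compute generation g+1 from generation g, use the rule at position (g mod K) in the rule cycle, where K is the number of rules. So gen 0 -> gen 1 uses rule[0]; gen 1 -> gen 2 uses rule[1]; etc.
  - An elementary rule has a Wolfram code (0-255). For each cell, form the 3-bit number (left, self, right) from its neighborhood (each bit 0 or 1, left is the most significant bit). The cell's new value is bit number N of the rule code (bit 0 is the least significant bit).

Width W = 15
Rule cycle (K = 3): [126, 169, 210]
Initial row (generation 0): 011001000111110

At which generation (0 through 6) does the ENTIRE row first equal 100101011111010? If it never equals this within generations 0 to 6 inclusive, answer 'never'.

Answer: never

Derivation:
Gen 0: 011001000111110
Gen 1 (rule 126): 111111101100011
Gen 2 (rule 169): 111111011001010
Gen 3 (rule 210): 011111001110001
Gen 4 (rule 126): 110001111011011
Gen 5 (rule 169): 100101110110110
Gen 6 (rule 210): 011000110010011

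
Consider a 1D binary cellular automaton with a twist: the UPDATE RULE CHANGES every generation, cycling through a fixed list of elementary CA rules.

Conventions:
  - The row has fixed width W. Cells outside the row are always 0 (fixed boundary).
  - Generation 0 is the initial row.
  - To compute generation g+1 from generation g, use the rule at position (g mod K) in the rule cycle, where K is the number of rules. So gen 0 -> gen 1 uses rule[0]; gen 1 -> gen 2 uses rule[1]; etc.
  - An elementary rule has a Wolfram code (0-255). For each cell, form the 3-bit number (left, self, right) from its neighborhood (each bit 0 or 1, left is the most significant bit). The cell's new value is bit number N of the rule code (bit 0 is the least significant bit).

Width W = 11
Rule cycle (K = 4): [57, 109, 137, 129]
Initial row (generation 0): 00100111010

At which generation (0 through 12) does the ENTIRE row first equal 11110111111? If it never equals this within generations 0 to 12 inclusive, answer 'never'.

Answer: 10

Derivation:
Gen 0: 00100111010
Gen 1 (rule 57): 10010100101
Gen 2 (rule 109): 10011100111
Gen 3 (rule 137): 00011000110
Gen 4 (rule 129): 11000010000
Gen 5 (rule 57): 10111001111
Gen 6 (rule 109): 11101001001
Gen 7 (rule 137): 11000000000
Gen 8 (rule 129): 00011111111
Gen 9 (rule 57): 11010000000
Gen 10 (rule 109): 11110111111
Gen 11 (rule 137): 11100111110
Gen 12 (rule 129): 01000011100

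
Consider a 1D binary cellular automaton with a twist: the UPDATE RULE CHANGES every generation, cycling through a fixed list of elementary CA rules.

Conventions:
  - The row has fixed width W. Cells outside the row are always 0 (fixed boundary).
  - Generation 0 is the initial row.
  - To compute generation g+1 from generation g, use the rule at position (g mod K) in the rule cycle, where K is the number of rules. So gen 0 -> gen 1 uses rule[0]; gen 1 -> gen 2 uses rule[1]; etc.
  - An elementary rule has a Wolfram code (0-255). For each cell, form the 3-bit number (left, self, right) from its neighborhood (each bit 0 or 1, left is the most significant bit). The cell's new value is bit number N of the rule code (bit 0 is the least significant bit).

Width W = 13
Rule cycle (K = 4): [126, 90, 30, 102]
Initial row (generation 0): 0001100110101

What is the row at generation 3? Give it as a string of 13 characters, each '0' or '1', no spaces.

Answer: 1101000000011

Derivation:
Gen 0: 0001100110101
Gen 1 (rule 126): 0011111111111
Gen 2 (rule 90): 0110000000001
Gen 3 (rule 30): 1101000000011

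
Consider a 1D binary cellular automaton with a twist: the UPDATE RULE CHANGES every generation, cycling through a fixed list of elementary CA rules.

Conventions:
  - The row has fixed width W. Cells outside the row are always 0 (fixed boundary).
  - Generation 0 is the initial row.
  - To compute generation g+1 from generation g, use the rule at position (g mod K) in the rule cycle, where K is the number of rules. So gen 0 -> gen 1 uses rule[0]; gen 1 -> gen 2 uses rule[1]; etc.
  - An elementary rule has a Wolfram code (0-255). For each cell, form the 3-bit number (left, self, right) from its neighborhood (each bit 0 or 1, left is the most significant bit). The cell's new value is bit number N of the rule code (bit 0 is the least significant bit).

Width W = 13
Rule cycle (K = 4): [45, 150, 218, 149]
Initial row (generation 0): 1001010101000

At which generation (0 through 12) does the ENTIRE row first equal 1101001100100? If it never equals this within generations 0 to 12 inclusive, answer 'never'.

Gen 0: 1001010101000
Gen 1 (rule 45): 1001111111011
Gen 2 (rule 150): 1110111110000
Gen 3 (rule 218): 1110111111000
Gen 4 (rule 149): 0100011110111
Gen 5 (rule 45): 0101010001100
Gen 6 (rule 150): 1101011010010
Gen 7 (rule 218): 1100011001101
Gen 8 (rule 149): 0011000100001
Gen 9 (rule 45): 1010010101101
Gen 10 (rule 150): 1011110100001
Gen 11 (rule 218): 0011110010010
Gen 12 (rule 149): 1001101011011

Answer: never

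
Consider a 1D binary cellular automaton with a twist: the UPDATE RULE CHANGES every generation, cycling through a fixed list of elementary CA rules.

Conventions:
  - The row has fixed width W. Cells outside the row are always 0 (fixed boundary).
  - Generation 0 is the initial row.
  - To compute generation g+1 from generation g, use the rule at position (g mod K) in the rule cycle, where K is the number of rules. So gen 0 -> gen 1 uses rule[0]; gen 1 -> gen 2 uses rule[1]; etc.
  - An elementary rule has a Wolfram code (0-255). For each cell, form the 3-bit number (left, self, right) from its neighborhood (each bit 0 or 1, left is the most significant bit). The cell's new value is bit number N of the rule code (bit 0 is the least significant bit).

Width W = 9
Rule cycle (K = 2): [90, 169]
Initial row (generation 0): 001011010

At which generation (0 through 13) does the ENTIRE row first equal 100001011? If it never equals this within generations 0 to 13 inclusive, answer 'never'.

Answer: never

Derivation:
Gen 0: 001011010
Gen 1 (rule 90): 010011001
Gen 2 (rule 169): 000010000
Gen 3 (rule 90): 000101000
Gen 4 (rule 169): 110010011
Gen 5 (rule 90): 111101111
Gen 6 (rule 169): 111011110
Gen 7 (rule 90): 101010011
Gen 8 (rule 169): 010100010
Gen 9 (rule 90): 100010101
Gen 10 (rule 169): 001001010
Gen 11 (rule 90): 010110001
Gen 12 (rule 169): 001100100
Gen 13 (rule 90): 011111010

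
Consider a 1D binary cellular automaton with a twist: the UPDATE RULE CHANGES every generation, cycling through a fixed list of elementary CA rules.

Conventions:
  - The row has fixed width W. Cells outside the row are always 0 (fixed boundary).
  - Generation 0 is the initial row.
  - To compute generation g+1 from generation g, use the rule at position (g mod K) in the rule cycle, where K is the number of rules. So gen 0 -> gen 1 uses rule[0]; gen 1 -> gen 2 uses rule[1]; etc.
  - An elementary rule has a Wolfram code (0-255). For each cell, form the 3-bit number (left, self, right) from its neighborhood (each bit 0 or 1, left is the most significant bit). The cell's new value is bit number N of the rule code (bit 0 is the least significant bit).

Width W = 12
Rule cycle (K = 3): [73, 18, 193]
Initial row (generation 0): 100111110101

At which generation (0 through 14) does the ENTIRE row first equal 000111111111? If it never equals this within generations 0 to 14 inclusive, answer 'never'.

Answer: 6

Derivation:
Gen 0: 100111110101
Gen 1 (rule 73): 000100010000
Gen 2 (rule 18): 001010101000
Gen 3 (rule 193): 100000000011
Gen 4 (rule 73): 001111111011
Gen 5 (rule 18): 010000000000
Gen 6 (rule 193): 000111111111
Gen 7 (rule 73): 110100000001
Gen 8 (rule 18): 000010000010
Gen 9 (rule 193): 111000111000
Gen 10 (rule 73): 101010101011
Gen 11 (rule 18): 000000000000
Gen 12 (rule 193): 111111111111
Gen 13 (rule 73): 100000000001
Gen 14 (rule 18): 010000000010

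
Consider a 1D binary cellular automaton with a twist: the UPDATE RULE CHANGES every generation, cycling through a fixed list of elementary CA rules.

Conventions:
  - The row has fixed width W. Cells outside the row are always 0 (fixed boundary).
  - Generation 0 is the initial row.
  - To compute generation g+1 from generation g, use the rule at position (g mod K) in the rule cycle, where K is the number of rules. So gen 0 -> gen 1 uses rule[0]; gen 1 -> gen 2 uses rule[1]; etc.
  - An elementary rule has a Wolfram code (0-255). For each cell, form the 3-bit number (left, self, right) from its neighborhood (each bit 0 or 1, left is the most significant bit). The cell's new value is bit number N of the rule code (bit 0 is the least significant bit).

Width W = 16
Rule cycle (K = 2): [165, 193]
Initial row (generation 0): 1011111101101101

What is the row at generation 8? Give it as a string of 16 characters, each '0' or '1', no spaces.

Answer: 0000101100011001

Derivation:
Gen 0: 1011111101101101
Gen 1 (rule 165): 1101111010010011
Gen 2 (rule 193): 0100111000000001
Gen 3 (rule 165): 0100010011111101
Gen 4 (rule 193): 0001000001111100
Gen 5 (rule 165): 1101011100111001
Gen 6 (rule 193): 0100001100011000
Gen 7 (rule 165): 0101100001000011
Gen 8 (rule 193): 0000101100011001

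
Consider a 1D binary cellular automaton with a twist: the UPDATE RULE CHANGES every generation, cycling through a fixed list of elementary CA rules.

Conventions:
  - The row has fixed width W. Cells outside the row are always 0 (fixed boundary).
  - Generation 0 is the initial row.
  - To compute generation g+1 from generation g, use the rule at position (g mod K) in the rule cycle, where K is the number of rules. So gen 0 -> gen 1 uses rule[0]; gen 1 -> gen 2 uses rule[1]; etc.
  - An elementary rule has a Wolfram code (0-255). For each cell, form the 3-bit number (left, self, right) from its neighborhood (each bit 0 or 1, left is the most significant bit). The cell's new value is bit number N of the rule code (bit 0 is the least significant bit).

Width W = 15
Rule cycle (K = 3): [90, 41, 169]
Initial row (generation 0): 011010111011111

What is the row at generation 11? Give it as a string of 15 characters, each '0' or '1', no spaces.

Answer: 101001110000100

Derivation:
Gen 0: 011010111011111
Gen 1 (rule 90): 111000101010001
Gen 2 (rule 41): 100010010100100
Gen 3 (rule 169): 001000001000001
Gen 4 (rule 90): 010100010100010
Gen 5 (rule 41): 001001001001000
Gen 6 (rule 169): 100000000000011
Gen 7 (rule 90): 010000000000111
Gen 8 (rule 41): 000111111110100
Gen 9 (rule 169): 110111111101001
Gen 10 (rule 90): 110100000100110
Gen 11 (rule 41): 101001110000100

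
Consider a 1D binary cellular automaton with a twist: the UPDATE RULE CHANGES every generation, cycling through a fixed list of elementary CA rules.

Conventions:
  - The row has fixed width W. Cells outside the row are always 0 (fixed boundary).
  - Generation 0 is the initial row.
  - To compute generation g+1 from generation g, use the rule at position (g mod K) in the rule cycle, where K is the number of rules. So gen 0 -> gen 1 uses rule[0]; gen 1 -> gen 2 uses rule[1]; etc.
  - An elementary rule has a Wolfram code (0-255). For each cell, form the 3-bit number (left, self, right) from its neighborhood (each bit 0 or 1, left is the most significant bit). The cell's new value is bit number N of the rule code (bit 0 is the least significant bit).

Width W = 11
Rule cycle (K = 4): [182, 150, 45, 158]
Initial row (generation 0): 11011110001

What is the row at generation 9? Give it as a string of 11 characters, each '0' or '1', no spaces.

Answer: 00111100100

Derivation:
Gen 0: 11011110001
Gen 1 (rule 182): 00101101011
Gen 2 (rule 150): 01100001000
Gen 3 (rule 45): 01001101011
Gen 4 (rule 158): 11111001010
Gen 5 (rule 182): 01110111111
Gen 6 (rule 150): 10100011110
Gen 7 (rule 45): 11101010000
Gen 8 (rule 158): 11001011000
Gen 9 (rule 182): 00111100100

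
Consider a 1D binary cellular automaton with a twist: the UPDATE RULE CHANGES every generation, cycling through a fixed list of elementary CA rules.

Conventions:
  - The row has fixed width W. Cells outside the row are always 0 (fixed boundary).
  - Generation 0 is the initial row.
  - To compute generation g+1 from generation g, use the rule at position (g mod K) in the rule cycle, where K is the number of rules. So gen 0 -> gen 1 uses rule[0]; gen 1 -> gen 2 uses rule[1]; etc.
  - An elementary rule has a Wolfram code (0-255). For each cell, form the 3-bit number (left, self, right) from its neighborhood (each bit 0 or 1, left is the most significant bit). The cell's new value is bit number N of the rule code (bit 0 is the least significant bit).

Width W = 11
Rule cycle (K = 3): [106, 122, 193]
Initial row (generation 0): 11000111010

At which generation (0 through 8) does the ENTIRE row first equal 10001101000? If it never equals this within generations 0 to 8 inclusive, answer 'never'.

Answer: 8

Derivation:
Gen 0: 11000111010
Gen 1 (rule 106): 11001101100
Gen 2 (rule 122): 11111111110
Gen 3 (rule 193): 01111111110
Gen 4 (rule 106): 11000000010
Gen 5 (rule 122): 11100000101
Gen 6 (rule 193): 01101110000
Gen 7 (rule 106): 11111010000
Gen 8 (rule 122): 10001101000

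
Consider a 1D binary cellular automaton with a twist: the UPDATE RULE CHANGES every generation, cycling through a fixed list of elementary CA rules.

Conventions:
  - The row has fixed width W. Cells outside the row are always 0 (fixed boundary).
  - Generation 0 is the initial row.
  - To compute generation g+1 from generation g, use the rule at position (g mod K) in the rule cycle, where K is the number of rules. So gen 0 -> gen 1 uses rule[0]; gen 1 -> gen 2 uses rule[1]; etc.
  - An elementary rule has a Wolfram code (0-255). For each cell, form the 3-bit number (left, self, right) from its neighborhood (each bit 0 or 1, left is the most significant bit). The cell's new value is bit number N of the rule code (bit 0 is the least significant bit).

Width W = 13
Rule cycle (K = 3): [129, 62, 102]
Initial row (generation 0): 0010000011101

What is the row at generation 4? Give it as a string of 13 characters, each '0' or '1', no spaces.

Gen 0: 0010000011101
Gen 1 (rule 129): 1000111001000
Gen 2 (rule 62): 1101100111100
Gen 3 (rule 102): 0110101000100
Gen 4 (rule 129): 0000000010001

Answer: 0000000010001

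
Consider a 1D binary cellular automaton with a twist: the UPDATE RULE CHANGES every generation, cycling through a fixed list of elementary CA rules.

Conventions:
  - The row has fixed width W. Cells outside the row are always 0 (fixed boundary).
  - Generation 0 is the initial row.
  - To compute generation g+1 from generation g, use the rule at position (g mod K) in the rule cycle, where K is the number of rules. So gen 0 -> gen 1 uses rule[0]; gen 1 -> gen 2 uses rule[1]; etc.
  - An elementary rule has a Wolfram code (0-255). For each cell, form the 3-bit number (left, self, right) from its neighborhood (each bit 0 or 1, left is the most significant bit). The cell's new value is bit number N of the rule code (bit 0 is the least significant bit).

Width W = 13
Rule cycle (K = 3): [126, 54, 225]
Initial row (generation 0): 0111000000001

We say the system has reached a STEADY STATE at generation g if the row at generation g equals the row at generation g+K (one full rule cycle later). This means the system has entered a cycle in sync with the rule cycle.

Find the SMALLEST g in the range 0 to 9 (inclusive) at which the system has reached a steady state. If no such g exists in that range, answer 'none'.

Gen 0: 0111000000001
Gen 1 (rule 126): 1101100000011
Gen 2 (rule 54): 0010010000100
Gen 3 (rule 225): 1000000110001
Gen 4 (rule 126): 1100001111011
Gen 5 (rule 54): 0010010000100
Gen 6 (rule 225): 1000000110001
Gen 7 (rule 126): 1100001111011
Gen 8 (rule 54): 0010010000100
Gen 9 (rule 225): 1000000110001
Gen 10 (rule 126): 1100001111011
Gen 11 (rule 54): 0010010000100
Gen 12 (rule 225): 1000000110001

Answer: 2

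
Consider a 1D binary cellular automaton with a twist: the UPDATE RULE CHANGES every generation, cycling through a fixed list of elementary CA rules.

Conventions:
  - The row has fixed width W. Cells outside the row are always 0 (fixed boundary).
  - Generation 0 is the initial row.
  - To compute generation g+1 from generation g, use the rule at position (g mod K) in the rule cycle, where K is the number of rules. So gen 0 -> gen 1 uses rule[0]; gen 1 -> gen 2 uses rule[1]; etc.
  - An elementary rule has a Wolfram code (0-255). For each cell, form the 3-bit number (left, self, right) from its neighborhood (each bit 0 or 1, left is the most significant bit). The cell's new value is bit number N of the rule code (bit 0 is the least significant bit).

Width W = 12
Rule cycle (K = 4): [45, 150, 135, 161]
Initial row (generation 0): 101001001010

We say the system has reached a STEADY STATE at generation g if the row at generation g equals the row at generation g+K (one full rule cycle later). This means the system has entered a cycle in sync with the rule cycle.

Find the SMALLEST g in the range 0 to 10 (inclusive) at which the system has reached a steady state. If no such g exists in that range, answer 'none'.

Answer: none

Derivation:
Gen 0: 101001001010
Gen 1 (rule 45): 111001001110
Gen 2 (rule 150): 010111110101
Gen 3 (rule 135): 110011100101
Gen 4 (rule 161): 000001000010
Gen 5 (rule 45): 111101011010
Gen 6 (rule 150): 011001000011
Gen 7 (rule 135): 100011011100
Gen 8 (rule 161): 001000101001
Gen 9 (rule 45): 101010111001
Gen 10 (rule 150): 101010010111
Gen 11 (rule 135): 101010110010
Gen 12 (rule 161): 010101000000
Gen 13 (rule 45): 011111011111
Gen 14 (rule 150): 101110001110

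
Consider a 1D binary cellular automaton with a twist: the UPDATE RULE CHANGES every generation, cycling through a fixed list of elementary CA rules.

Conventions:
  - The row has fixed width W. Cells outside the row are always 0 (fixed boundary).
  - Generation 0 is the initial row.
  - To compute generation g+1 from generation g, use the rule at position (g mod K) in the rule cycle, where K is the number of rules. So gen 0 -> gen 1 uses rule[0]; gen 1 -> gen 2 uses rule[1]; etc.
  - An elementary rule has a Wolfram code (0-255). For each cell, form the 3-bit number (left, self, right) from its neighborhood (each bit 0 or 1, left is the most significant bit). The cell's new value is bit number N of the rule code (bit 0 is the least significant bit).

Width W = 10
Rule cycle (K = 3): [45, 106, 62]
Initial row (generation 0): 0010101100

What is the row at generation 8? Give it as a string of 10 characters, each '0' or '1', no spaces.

Gen 0: 0010101100
Gen 1 (rule 45): 1011111001
Gen 2 (rule 106): 0110001010
Gen 3 (rule 62): 1101011111
Gen 4 (rule 45): 1011110000
Gen 5 (rule 106): 0110010000
Gen 6 (rule 62): 1101111000
Gen 7 (rule 45): 1011000011
Gen 8 (rule 106): 0111000111

Answer: 0111000111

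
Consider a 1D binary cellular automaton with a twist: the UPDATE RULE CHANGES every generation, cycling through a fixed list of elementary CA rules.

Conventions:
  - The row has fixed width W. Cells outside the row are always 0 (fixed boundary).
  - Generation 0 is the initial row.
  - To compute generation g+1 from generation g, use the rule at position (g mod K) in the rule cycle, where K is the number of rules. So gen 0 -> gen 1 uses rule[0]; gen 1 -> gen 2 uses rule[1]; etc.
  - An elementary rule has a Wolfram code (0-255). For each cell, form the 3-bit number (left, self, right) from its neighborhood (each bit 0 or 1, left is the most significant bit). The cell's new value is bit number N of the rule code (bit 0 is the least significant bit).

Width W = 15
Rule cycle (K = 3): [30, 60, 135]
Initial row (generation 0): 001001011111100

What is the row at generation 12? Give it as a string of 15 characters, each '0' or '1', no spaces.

Gen 0: 001001011111100
Gen 1 (rule 30): 011111010000010
Gen 2 (rule 60): 010000111000011
Gen 3 (rule 135): 110111010011100
Gen 4 (rule 30): 100100011110010
Gen 5 (rule 60): 110110010001011
Gen 6 (rule 135): 000000110111000
Gen 7 (rule 30): 000001100100100
Gen 8 (rule 60): 000001010110110
Gen 9 (rule 135): 111111010000000
Gen 10 (rule 30): 100000011000000
Gen 11 (rule 60): 110000010100000
Gen 12 (rule 135): 000111110101111

Answer: 000111110101111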